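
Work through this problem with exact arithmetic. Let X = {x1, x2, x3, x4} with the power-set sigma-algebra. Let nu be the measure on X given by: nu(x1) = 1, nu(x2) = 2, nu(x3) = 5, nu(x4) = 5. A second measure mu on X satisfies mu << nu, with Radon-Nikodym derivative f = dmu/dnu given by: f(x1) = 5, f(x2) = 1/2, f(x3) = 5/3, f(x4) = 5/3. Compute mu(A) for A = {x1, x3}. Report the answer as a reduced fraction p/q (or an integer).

By the defining property of the Radon-Nikodym derivative, for every measurable set A,
  mu(A) = integral_A f dnu.
Since nu is a discrete measure concentrated on the atoms of X, the integral over A reduces to the sum
  mu(A) = sum_{x in A} f(x) * nu({x}).
Computing each term:
  x1: f(x1) * nu(x1) = 5 * 1 = 5.
  x3: f(x3) * nu(x3) = 5/3 * 5 = 25/3.
Summing: mu(A) = 5 + 25/3 = 40/3.

40/3


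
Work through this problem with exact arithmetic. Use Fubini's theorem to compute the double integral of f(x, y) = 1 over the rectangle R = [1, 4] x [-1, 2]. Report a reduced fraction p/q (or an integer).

f(x, y) is a tensor product of a function of x and a function of y, and both factors are bounded continuous (hence Lebesgue integrable) on the rectangle, so Fubini's theorem applies:
  integral_R f d(m x m) = (integral_a1^b1 1 dx) * (integral_a2^b2 1 dy).
Inner integral in x: integral_{1}^{4} 1 dx = (4^1 - 1^1)/1
  = 3.
Inner integral in y: integral_{-1}^{2} 1 dy = (2^1 - (-1)^1)/1
  = 3.
Product: (3) * (3) = 9.

9


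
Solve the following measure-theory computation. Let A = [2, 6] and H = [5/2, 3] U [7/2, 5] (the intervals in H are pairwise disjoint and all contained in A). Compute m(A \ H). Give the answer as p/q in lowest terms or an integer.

The ambient interval has length m(A) = 6 - 2 = 4.
Since the holes are disjoint and sit inside A, by finite additivity
  m(H) = sum_i (b_i - a_i), and m(A \ H) = m(A) - m(H).
Computing the hole measures:
  m(H_1) = 3 - 5/2 = 1/2.
  m(H_2) = 5 - 7/2 = 3/2.
Summed: m(H) = 1/2 + 3/2 = 2.
So m(A \ H) = 4 - 2 = 2.

2


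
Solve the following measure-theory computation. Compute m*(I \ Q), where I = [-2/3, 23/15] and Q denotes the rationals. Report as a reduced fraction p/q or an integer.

The interval I = [-2/3, 23/15] has m(I) = 23/15 - (-2/3) = 11/5 (endpoints are measure-zero, so open/closed/half-open agree). Write I = (I cap Q) u (I \ Q). The rationals in I are countable, so m*(I cap Q) = 0 (cover each rational by intervals whose total length is arbitrarily small). By countable subadditivity m*(I) <= m*(I cap Q) + m*(I \ Q), hence m*(I \ Q) >= m(I) = 11/5. The reverse inequality m*(I \ Q) <= m*(I) = 11/5 is trivial since (I \ Q) is a subset of I. Therefore m*(I \ Q) = 11/5.

11/5


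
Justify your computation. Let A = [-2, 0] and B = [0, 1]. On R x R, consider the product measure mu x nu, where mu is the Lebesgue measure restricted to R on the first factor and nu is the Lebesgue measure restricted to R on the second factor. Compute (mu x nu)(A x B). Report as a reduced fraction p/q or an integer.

For a measurable rectangle A x B, the product measure satisfies
  (mu x nu)(A x B) = mu(A) * nu(B).
  mu(A) = 2.
  nu(B) = 1.
  (mu x nu)(A x B) = 2 * 1 = 2.

2


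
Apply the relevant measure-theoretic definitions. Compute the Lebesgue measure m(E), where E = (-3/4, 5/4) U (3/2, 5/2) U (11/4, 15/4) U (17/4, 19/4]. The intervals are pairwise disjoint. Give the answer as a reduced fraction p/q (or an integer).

For pairwise disjoint intervals, m(union_i I_i) = sum_i m(I_i),
and m is invariant under swapping open/closed endpoints (single points have measure 0).
So m(E) = sum_i (b_i - a_i).
  I_1 has length 5/4 - (-3/4) = 2.
  I_2 has length 5/2 - 3/2 = 1.
  I_3 has length 15/4 - 11/4 = 1.
  I_4 has length 19/4 - 17/4 = 1/2.
Summing:
  m(E) = 2 + 1 + 1 + 1/2 = 9/2.

9/2


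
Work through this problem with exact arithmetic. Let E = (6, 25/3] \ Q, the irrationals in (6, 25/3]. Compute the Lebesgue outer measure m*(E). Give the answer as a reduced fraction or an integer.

The interval I = (6, 25/3] has m(I) = 25/3 - 6 = 7/3 (endpoints are measure-zero, so open/closed/half-open agree). Write I = (I cap Q) u (I \ Q). The rationals in I are countable, so m*(I cap Q) = 0 (cover each rational by intervals whose total length is arbitrarily small). By countable subadditivity m*(I) <= m*(I cap Q) + m*(I \ Q), hence m*(I \ Q) >= m(I) = 7/3. The reverse inequality m*(I \ Q) <= m*(I) = 7/3 is trivial since (I \ Q) is a subset of I. Therefore m*(I \ Q) = 7/3.

7/3


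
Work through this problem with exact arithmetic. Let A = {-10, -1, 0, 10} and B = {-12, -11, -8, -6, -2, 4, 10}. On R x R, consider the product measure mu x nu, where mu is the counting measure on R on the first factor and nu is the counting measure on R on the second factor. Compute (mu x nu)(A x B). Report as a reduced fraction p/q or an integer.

For a measurable rectangle A x B, the product measure satisfies
  (mu x nu)(A x B) = mu(A) * nu(B).
  mu(A) = 4.
  nu(B) = 7.
  (mu x nu)(A x B) = 4 * 7 = 28.

28


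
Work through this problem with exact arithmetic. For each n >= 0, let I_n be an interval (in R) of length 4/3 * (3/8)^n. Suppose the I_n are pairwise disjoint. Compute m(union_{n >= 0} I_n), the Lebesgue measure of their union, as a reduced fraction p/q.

By countable additivity of the Lebesgue measure on pairwise disjoint measurable sets,
  m(union_{n >= 0} I_n) = sum_{n >= 0} m(I_n) = sum_{n >= 0} a * r^n,
  with a = 4/3 and r = 3/8.
Since 0 < r = 3/8 < 1, the geometric series converges:
  sum_{n >= 0} a * r^n = a / (1 - r).
  = 4/3 / (1 - 3/8)
  = 4/3 / (5/8)
  = 32/15.

32/15


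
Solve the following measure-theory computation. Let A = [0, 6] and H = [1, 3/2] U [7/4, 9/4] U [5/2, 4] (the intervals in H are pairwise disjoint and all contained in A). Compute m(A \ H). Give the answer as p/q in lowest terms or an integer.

The ambient interval has length m(A) = 6 - 0 = 6.
Since the holes are disjoint and sit inside A, by finite additivity
  m(H) = sum_i (b_i - a_i), and m(A \ H) = m(A) - m(H).
Computing the hole measures:
  m(H_1) = 3/2 - 1 = 1/2.
  m(H_2) = 9/4 - 7/4 = 1/2.
  m(H_3) = 4 - 5/2 = 3/2.
Summed: m(H) = 1/2 + 1/2 + 3/2 = 5/2.
So m(A \ H) = 6 - 5/2 = 7/2.

7/2


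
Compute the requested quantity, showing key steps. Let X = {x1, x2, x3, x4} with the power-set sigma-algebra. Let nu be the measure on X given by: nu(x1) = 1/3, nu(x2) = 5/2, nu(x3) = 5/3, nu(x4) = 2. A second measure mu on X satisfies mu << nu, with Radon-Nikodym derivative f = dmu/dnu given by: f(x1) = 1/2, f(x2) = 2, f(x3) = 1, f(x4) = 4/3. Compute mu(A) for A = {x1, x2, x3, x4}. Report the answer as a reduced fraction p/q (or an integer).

By the defining property of the Radon-Nikodym derivative, for every measurable set A,
  mu(A) = integral_A f dnu.
Since nu is a discrete measure concentrated on the atoms of X, the integral over A reduces to the sum
  mu(A) = sum_{x in A} f(x) * nu({x}).
Computing each term:
  x1: f(x1) * nu(x1) = 1/2 * 1/3 = 1/6.
  x2: f(x2) * nu(x2) = 2 * 5/2 = 5.
  x3: f(x3) * nu(x3) = 1 * 5/3 = 5/3.
  x4: f(x4) * nu(x4) = 4/3 * 2 = 8/3.
Summing: mu(A) = 1/6 + 5 + 5/3 + 8/3 = 19/2.

19/2


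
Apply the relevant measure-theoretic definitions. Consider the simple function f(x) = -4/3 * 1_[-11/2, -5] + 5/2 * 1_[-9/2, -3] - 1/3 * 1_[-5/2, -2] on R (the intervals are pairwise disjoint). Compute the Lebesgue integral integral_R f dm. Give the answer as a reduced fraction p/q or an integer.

For a simple function f = sum_i c_i * 1_{A_i} with disjoint A_i,
  integral f dm = sum_i c_i * m(A_i).
Lengths of the A_i:
  m(A_1) = -5 - (-11/2) = 1/2.
  m(A_2) = -3 - (-9/2) = 3/2.
  m(A_3) = -2 - (-5/2) = 1/2.
Contributions c_i * m(A_i):
  (-4/3) * (1/2) = -2/3.
  (5/2) * (3/2) = 15/4.
  (-1/3) * (1/2) = -1/6.
Total: -2/3 + 15/4 - 1/6 = 35/12.

35/12


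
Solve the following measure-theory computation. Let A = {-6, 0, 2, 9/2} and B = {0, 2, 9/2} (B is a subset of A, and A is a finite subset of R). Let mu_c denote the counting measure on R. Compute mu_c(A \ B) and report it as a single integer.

Counting measure assigns mu_c(E) = |E| (number of elements) when E is finite. For B subset A, A \ B is the set of elements of A not in B, so |A \ B| = |A| - |B|.
|A| = 4, |B| = 3, so mu_c(A \ B) = 4 - 3 = 1.

1


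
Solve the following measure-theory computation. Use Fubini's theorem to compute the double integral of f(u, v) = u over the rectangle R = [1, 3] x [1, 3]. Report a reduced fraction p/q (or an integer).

f(u, v) is a tensor product of a function of u and a function of v, and both factors are bounded continuous (hence Lebesgue integrable) on the rectangle, so Fubini's theorem applies:
  integral_R f d(m x m) = (integral_a1^b1 u du) * (integral_a2^b2 1 dv).
Inner integral in u: integral_{1}^{3} u du = (3^2 - 1^2)/2
  = 4.
Inner integral in v: integral_{1}^{3} 1 dv = (3^1 - 1^1)/1
  = 2.
Product: (4) * (2) = 8.

8


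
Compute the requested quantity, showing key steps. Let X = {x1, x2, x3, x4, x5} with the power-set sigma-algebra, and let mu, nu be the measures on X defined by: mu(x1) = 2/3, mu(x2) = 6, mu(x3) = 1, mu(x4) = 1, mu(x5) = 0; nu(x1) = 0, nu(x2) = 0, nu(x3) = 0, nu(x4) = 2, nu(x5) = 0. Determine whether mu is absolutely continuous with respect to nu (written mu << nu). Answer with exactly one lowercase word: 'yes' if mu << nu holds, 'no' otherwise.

mu << nu means: every nu-null measurable set is also mu-null; equivalently, for every atom x, if nu({x}) = 0 then mu({x}) = 0.
Checking each atom:
  x1: nu = 0, mu = 2/3 > 0 -> violates mu << nu.
  x2: nu = 0, mu = 6 > 0 -> violates mu << nu.
  x3: nu = 0, mu = 1 > 0 -> violates mu << nu.
  x4: nu = 2 > 0 -> no constraint.
  x5: nu = 0, mu = 0 -> consistent with mu << nu.
The atom(s) x1, x2, x3 violate the condition (nu = 0 but mu > 0). Therefore mu is NOT absolutely continuous w.r.t. nu.

no


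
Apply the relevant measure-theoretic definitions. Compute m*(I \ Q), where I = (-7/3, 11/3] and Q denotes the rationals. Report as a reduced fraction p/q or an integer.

The interval I = (-7/3, 11/3] has m(I) = 11/3 - (-7/3) = 6 (endpoints are measure-zero, so open/closed/half-open agree). Write I = (I cap Q) u (I \ Q). The rationals in I are countable, so m*(I cap Q) = 0 (cover each rational by intervals whose total length is arbitrarily small). By countable subadditivity m*(I) <= m*(I cap Q) + m*(I \ Q), hence m*(I \ Q) >= m(I) = 6. The reverse inequality m*(I \ Q) <= m*(I) = 6 is trivial since (I \ Q) is a subset of I. Therefore m*(I \ Q) = 6.

6


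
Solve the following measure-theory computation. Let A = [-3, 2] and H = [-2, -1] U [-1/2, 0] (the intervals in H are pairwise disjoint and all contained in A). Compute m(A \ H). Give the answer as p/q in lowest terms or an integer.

The ambient interval has length m(A) = 2 - (-3) = 5.
Since the holes are disjoint and sit inside A, by finite additivity
  m(H) = sum_i (b_i - a_i), and m(A \ H) = m(A) - m(H).
Computing the hole measures:
  m(H_1) = -1 - (-2) = 1.
  m(H_2) = 0 - (-1/2) = 1/2.
Summed: m(H) = 1 + 1/2 = 3/2.
So m(A \ H) = 5 - 3/2 = 7/2.

7/2


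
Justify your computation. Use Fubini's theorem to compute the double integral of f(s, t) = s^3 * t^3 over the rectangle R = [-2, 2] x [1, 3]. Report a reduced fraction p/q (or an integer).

f(s, t) is a tensor product of a function of s and a function of t, and both factors are bounded continuous (hence Lebesgue integrable) on the rectangle, so Fubini's theorem applies:
  integral_R f d(m x m) = (integral_a1^b1 s^3 ds) * (integral_a2^b2 t^3 dt).
Inner integral in s: integral_{-2}^{2} s^3 ds = (2^4 - (-2)^4)/4
  = 0.
Inner integral in t: integral_{1}^{3} t^3 dt = (3^4 - 1^4)/4
  = 20.
Product: (0) * (20) = 0.

0


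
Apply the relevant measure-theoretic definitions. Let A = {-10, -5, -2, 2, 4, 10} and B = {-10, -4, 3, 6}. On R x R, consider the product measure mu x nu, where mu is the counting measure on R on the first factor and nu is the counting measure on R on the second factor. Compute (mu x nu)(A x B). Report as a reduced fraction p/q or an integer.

For a measurable rectangle A x B, the product measure satisfies
  (mu x nu)(A x B) = mu(A) * nu(B).
  mu(A) = 6.
  nu(B) = 4.
  (mu x nu)(A x B) = 6 * 4 = 24.

24


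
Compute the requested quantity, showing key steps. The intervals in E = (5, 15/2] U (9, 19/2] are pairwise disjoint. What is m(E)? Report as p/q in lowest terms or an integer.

For pairwise disjoint intervals, m(union_i I_i) = sum_i m(I_i),
and m is invariant under swapping open/closed endpoints (single points have measure 0).
So m(E) = sum_i (b_i - a_i).
  I_1 has length 15/2 - 5 = 5/2.
  I_2 has length 19/2 - 9 = 1/2.
Summing:
  m(E) = 5/2 + 1/2 = 3.

3


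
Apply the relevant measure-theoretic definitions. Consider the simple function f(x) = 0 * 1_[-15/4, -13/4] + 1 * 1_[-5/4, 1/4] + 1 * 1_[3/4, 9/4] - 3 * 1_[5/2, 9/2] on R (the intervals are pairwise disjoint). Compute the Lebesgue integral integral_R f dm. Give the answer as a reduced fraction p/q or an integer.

For a simple function f = sum_i c_i * 1_{A_i} with disjoint A_i,
  integral f dm = sum_i c_i * m(A_i).
Lengths of the A_i:
  m(A_1) = -13/4 - (-15/4) = 1/2.
  m(A_2) = 1/4 - (-5/4) = 3/2.
  m(A_3) = 9/4 - 3/4 = 3/2.
  m(A_4) = 9/2 - 5/2 = 2.
Contributions c_i * m(A_i):
  (0) * (1/2) = 0.
  (1) * (3/2) = 3/2.
  (1) * (3/2) = 3/2.
  (-3) * (2) = -6.
Total: 0 + 3/2 + 3/2 - 6 = -3.

-3


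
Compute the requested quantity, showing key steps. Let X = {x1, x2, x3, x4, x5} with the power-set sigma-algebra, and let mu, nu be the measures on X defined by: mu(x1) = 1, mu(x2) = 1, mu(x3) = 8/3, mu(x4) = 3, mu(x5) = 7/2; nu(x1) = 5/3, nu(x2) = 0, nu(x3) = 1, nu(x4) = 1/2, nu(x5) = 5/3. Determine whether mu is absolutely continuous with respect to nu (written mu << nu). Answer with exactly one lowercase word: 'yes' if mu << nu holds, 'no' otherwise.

mu << nu means: every nu-null measurable set is also mu-null; equivalently, for every atom x, if nu({x}) = 0 then mu({x}) = 0.
Checking each atom:
  x1: nu = 5/3 > 0 -> no constraint.
  x2: nu = 0, mu = 1 > 0 -> violates mu << nu.
  x3: nu = 1 > 0 -> no constraint.
  x4: nu = 1/2 > 0 -> no constraint.
  x5: nu = 5/3 > 0 -> no constraint.
The atom(s) x2 violate the condition (nu = 0 but mu > 0). Therefore mu is NOT absolutely continuous w.r.t. nu.

no


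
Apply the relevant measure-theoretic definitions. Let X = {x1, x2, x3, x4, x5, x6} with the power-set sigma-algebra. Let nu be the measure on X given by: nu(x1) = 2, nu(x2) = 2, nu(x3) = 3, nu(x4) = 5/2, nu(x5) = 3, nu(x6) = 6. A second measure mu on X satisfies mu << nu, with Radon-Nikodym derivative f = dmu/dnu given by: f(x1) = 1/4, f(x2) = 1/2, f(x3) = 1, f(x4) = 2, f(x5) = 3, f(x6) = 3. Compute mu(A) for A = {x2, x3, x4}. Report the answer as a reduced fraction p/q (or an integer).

By the defining property of the Radon-Nikodym derivative, for every measurable set A,
  mu(A) = integral_A f dnu.
Since nu is a discrete measure concentrated on the atoms of X, the integral over A reduces to the sum
  mu(A) = sum_{x in A} f(x) * nu({x}).
Computing each term:
  x2: f(x2) * nu(x2) = 1/2 * 2 = 1.
  x3: f(x3) * nu(x3) = 1 * 3 = 3.
  x4: f(x4) * nu(x4) = 2 * 5/2 = 5.
Summing: mu(A) = 1 + 3 + 5 = 9.

9


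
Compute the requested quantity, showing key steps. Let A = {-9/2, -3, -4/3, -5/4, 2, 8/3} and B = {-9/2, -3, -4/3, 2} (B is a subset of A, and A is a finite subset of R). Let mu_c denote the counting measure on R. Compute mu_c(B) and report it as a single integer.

Counting measure assigns mu_c(E) = |E| (number of elements) when E is finite.
B has 4 element(s), so mu_c(B) = 4.

4


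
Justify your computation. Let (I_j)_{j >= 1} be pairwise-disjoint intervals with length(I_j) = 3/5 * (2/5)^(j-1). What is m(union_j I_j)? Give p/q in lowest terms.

By countable additivity of the Lebesgue measure on pairwise disjoint measurable sets,
  m(union_{j >= 1} I_j) = sum_{j >= 1} m(I_j) = sum_{j >= 1} a * r^(j-1),
  with a = 3/5 and r = 2/5.
Since 0 < r = 2/5 < 1, the geometric series converges:
  sum_{j >= 1} a * r^(j-1) = a / (1 - r).
  = 3/5 / (1 - 2/5)
  = 3/5 / (3/5)
  = 1.

1


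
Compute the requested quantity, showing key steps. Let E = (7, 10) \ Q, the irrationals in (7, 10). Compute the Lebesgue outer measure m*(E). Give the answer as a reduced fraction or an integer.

The interval I = (7, 10) has m(I) = 10 - 7 = 3 (endpoints are measure-zero, so open/closed/half-open agree). Write I = (I cap Q) u (I \ Q). The rationals in I are countable, so m*(I cap Q) = 0 (cover each rational by intervals whose total length is arbitrarily small). By countable subadditivity m*(I) <= m*(I cap Q) + m*(I \ Q), hence m*(I \ Q) >= m(I) = 3. The reverse inequality m*(I \ Q) <= m*(I) = 3 is trivial since (I \ Q) is a subset of I. Therefore m*(I \ Q) = 3.

3


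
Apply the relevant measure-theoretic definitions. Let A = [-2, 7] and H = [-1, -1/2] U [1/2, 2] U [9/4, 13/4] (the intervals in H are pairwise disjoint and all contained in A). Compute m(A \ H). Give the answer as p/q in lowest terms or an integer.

The ambient interval has length m(A) = 7 - (-2) = 9.
Since the holes are disjoint and sit inside A, by finite additivity
  m(H) = sum_i (b_i - a_i), and m(A \ H) = m(A) - m(H).
Computing the hole measures:
  m(H_1) = -1/2 - (-1) = 1/2.
  m(H_2) = 2 - 1/2 = 3/2.
  m(H_3) = 13/4 - 9/4 = 1.
Summed: m(H) = 1/2 + 3/2 + 1 = 3.
So m(A \ H) = 9 - 3 = 6.

6


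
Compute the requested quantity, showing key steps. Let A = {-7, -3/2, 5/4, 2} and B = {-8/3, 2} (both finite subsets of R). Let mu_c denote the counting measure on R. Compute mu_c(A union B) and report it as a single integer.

Counting measure on a finite set equals cardinality. By inclusion-exclusion, |A union B| = |A| + |B| - |A cap B|.
|A| = 4, |B| = 2, |A cap B| = 1.
So mu_c(A union B) = 4 + 2 - 1 = 5.

5


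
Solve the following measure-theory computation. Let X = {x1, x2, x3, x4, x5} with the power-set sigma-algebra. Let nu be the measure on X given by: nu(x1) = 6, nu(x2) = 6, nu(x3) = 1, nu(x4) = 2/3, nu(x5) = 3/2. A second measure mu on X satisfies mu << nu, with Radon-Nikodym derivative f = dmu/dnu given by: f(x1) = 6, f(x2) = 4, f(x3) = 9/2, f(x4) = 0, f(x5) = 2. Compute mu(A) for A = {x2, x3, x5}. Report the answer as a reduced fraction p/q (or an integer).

By the defining property of the Radon-Nikodym derivative, for every measurable set A,
  mu(A) = integral_A f dnu.
Since nu is a discrete measure concentrated on the atoms of X, the integral over A reduces to the sum
  mu(A) = sum_{x in A} f(x) * nu({x}).
Computing each term:
  x2: f(x2) * nu(x2) = 4 * 6 = 24.
  x3: f(x3) * nu(x3) = 9/2 * 1 = 9/2.
  x5: f(x5) * nu(x5) = 2 * 3/2 = 3.
Summing: mu(A) = 24 + 9/2 + 3 = 63/2.

63/2


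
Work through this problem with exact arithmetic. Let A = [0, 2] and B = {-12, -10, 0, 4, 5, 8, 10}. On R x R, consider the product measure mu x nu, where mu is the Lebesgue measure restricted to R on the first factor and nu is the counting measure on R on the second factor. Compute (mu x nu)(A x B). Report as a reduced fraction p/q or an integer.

For a measurable rectangle A x B, the product measure satisfies
  (mu x nu)(A x B) = mu(A) * nu(B).
  mu(A) = 2.
  nu(B) = 7.
  (mu x nu)(A x B) = 2 * 7 = 14.

14


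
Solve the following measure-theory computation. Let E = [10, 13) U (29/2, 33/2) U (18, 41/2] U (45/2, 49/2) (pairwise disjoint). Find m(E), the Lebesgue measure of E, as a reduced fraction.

For pairwise disjoint intervals, m(union_i I_i) = sum_i m(I_i),
and m is invariant under swapping open/closed endpoints (single points have measure 0).
So m(E) = sum_i (b_i - a_i).
  I_1 has length 13 - 10 = 3.
  I_2 has length 33/2 - 29/2 = 2.
  I_3 has length 41/2 - 18 = 5/2.
  I_4 has length 49/2 - 45/2 = 2.
Summing:
  m(E) = 3 + 2 + 5/2 + 2 = 19/2.

19/2


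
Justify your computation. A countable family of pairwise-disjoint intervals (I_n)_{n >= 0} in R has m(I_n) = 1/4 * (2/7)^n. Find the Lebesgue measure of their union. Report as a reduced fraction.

By countable additivity of the Lebesgue measure on pairwise disjoint measurable sets,
  m(union_{n >= 0} I_n) = sum_{n >= 0} m(I_n) = sum_{n >= 0} a * r^n,
  with a = 1/4 and r = 2/7.
Since 0 < r = 2/7 < 1, the geometric series converges:
  sum_{n >= 0} a * r^n = a / (1 - r).
  = 1/4 / (1 - 2/7)
  = 1/4 / (5/7)
  = 7/20.

7/20


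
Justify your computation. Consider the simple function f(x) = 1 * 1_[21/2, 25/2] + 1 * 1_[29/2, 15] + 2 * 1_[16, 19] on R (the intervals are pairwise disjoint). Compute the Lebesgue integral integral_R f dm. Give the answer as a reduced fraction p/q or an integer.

For a simple function f = sum_i c_i * 1_{A_i} with disjoint A_i,
  integral f dm = sum_i c_i * m(A_i).
Lengths of the A_i:
  m(A_1) = 25/2 - 21/2 = 2.
  m(A_2) = 15 - 29/2 = 1/2.
  m(A_3) = 19 - 16 = 3.
Contributions c_i * m(A_i):
  (1) * (2) = 2.
  (1) * (1/2) = 1/2.
  (2) * (3) = 6.
Total: 2 + 1/2 + 6 = 17/2.

17/2


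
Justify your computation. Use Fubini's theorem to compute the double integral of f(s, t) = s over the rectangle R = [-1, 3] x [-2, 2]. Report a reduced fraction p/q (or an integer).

f(s, t) is a tensor product of a function of s and a function of t, and both factors are bounded continuous (hence Lebesgue integrable) on the rectangle, so Fubini's theorem applies:
  integral_R f d(m x m) = (integral_a1^b1 s ds) * (integral_a2^b2 1 dt).
Inner integral in s: integral_{-1}^{3} s ds = (3^2 - (-1)^2)/2
  = 4.
Inner integral in t: integral_{-2}^{2} 1 dt = (2^1 - (-2)^1)/1
  = 4.
Product: (4) * (4) = 16.

16


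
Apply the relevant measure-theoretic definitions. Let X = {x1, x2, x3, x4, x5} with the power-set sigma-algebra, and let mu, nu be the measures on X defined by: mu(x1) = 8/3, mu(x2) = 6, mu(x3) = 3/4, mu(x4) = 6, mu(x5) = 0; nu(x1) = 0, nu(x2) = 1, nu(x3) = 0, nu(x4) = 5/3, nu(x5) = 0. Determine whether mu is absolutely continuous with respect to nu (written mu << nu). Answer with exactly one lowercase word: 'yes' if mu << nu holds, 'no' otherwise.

mu << nu means: every nu-null measurable set is also mu-null; equivalently, for every atom x, if nu({x}) = 0 then mu({x}) = 0.
Checking each atom:
  x1: nu = 0, mu = 8/3 > 0 -> violates mu << nu.
  x2: nu = 1 > 0 -> no constraint.
  x3: nu = 0, mu = 3/4 > 0 -> violates mu << nu.
  x4: nu = 5/3 > 0 -> no constraint.
  x5: nu = 0, mu = 0 -> consistent with mu << nu.
The atom(s) x1, x3 violate the condition (nu = 0 but mu > 0). Therefore mu is NOT absolutely continuous w.r.t. nu.

no


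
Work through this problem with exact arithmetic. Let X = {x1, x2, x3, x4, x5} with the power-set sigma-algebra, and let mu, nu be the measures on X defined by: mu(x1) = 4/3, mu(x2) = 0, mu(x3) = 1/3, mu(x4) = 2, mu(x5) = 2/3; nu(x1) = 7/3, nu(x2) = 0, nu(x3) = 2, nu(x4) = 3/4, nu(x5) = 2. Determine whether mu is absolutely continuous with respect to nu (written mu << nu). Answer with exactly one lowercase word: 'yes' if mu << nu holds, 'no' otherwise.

mu << nu means: every nu-null measurable set is also mu-null; equivalently, for every atom x, if nu({x}) = 0 then mu({x}) = 0.
Checking each atom:
  x1: nu = 7/3 > 0 -> no constraint.
  x2: nu = 0, mu = 0 -> consistent with mu << nu.
  x3: nu = 2 > 0 -> no constraint.
  x4: nu = 3/4 > 0 -> no constraint.
  x5: nu = 2 > 0 -> no constraint.
No atom violates the condition. Therefore mu << nu.

yes


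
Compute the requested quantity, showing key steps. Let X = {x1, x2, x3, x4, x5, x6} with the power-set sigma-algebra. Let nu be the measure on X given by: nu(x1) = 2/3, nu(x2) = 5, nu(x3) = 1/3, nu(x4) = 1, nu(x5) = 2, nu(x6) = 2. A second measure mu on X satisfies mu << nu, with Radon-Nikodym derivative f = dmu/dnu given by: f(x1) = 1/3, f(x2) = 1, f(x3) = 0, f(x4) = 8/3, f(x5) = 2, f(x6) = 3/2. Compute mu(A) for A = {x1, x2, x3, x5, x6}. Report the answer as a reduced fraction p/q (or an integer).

By the defining property of the Radon-Nikodym derivative, for every measurable set A,
  mu(A) = integral_A f dnu.
Since nu is a discrete measure concentrated on the atoms of X, the integral over A reduces to the sum
  mu(A) = sum_{x in A} f(x) * nu({x}).
Computing each term:
  x1: f(x1) * nu(x1) = 1/3 * 2/3 = 2/9.
  x2: f(x2) * nu(x2) = 1 * 5 = 5.
  x3: f(x3) * nu(x3) = 0 * 1/3 = 0.
  x5: f(x5) * nu(x5) = 2 * 2 = 4.
  x6: f(x6) * nu(x6) = 3/2 * 2 = 3.
Summing: mu(A) = 2/9 + 5 + 0 + 4 + 3 = 110/9.

110/9


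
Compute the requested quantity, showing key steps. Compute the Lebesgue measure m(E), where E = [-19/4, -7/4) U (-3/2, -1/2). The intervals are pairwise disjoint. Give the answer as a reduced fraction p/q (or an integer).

For pairwise disjoint intervals, m(union_i I_i) = sum_i m(I_i),
and m is invariant under swapping open/closed endpoints (single points have measure 0).
So m(E) = sum_i (b_i - a_i).
  I_1 has length -7/4 - (-19/4) = 3.
  I_2 has length -1/2 - (-3/2) = 1.
Summing:
  m(E) = 3 + 1 = 4.

4


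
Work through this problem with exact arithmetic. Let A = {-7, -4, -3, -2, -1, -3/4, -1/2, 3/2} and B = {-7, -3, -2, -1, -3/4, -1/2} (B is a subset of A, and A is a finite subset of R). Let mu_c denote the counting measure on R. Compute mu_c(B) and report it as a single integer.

Counting measure assigns mu_c(E) = |E| (number of elements) when E is finite.
B has 6 element(s), so mu_c(B) = 6.

6


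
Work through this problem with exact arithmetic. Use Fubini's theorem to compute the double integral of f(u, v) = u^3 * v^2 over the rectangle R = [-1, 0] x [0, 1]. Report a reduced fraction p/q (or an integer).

f(u, v) is a tensor product of a function of u and a function of v, and both factors are bounded continuous (hence Lebesgue integrable) on the rectangle, so Fubini's theorem applies:
  integral_R f d(m x m) = (integral_a1^b1 u^3 du) * (integral_a2^b2 v^2 dv).
Inner integral in u: integral_{-1}^{0} u^3 du = (0^4 - (-1)^4)/4
  = -1/4.
Inner integral in v: integral_{0}^{1} v^2 dv = (1^3 - 0^3)/3
  = 1/3.
Product: (-1/4) * (1/3) = -1/12.

-1/12


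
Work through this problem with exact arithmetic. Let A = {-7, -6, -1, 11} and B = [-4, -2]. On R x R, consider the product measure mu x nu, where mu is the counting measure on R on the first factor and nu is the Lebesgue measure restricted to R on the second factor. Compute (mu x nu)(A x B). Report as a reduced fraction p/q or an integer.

For a measurable rectangle A x B, the product measure satisfies
  (mu x nu)(A x B) = mu(A) * nu(B).
  mu(A) = 4.
  nu(B) = 2.
  (mu x nu)(A x B) = 4 * 2 = 8.

8


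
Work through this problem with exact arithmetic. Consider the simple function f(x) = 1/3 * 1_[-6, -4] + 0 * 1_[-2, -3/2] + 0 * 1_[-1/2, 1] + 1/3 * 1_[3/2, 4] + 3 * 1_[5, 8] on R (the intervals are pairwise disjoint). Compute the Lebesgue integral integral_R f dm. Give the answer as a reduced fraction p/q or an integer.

For a simple function f = sum_i c_i * 1_{A_i} with disjoint A_i,
  integral f dm = sum_i c_i * m(A_i).
Lengths of the A_i:
  m(A_1) = -4 - (-6) = 2.
  m(A_2) = -3/2 - (-2) = 1/2.
  m(A_3) = 1 - (-1/2) = 3/2.
  m(A_4) = 4 - 3/2 = 5/2.
  m(A_5) = 8 - 5 = 3.
Contributions c_i * m(A_i):
  (1/3) * (2) = 2/3.
  (0) * (1/2) = 0.
  (0) * (3/2) = 0.
  (1/3) * (5/2) = 5/6.
  (3) * (3) = 9.
Total: 2/3 + 0 + 0 + 5/6 + 9 = 21/2.

21/2


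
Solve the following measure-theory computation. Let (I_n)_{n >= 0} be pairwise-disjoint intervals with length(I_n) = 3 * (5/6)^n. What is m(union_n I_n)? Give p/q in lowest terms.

By countable additivity of the Lebesgue measure on pairwise disjoint measurable sets,
  m(union_{n >= 0} I_n) = sum_{n >= 0} m(I_n) = sum_{n >= 0} a * r^n,
  with a = 3 and r = 5/6.
Since 0 < r = 5/6 < 1, the geometric series converges:
  sum_{n >= 0} a * r^n = a / (1 - r).
  = 3 / (1 - 5/6)
  = 3 / (1/6)
  = 18.

18


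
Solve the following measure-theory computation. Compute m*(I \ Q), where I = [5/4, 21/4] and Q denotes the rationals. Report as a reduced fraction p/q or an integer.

The interval I = [5/4, 21/4] has m(I) = 21/4 - 5/4 = 4 (endpoints are measure-zero, so open/closed/half-open agree). Write I = (I cap Q) u (I \ Q). The rationals in I are countable, so m*(I cap Q) = 0 (cover each rational by intervals whose total length is arbitrarily small). By countable subadditivity m*(I) <= m*(I cap Q) + m*(I \ Q), hence m*(I \ Q) >= m(I) = 4. The reverse inequality m*(I \ Q) <= m*(I) = 4 is trivial since (I \ Q) is a subset of I. Therefore m*(I \ Q) = 4.

4


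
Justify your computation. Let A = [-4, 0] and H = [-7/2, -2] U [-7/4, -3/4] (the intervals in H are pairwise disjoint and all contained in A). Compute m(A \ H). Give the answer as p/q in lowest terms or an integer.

The ambient interval has length m(A) = 0 - (-4) = 4.
Since the holes are disjoint and sit inside A, by finite additivity
  m(H) = sum_i (b_i - a_i), and m(A \ H) = m(A) - m(H).
Computing the hole measures:
  m(H_1) = -2 - (-7/2) = 3/2.
  m(H_2) = -3/4 - (-7/4) = 1.
Summed: m(H) = 3/2 + 1 = 5/2.
So m(A \ H) = 4 - 5/2 = 3/2.

3/2


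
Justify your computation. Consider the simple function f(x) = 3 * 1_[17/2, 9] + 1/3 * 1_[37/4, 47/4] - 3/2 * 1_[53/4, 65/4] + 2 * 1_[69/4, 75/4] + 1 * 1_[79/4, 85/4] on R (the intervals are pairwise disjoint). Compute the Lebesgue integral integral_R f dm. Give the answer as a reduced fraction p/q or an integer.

For a simple function f = sum_i c_i * 1_{A_i} with disjoint A_i,
  integral f dm = sum_i c_i * m(A_i).
Lengths of the A_i:
  m(A_1) = 9 - 17/2 = 1/2.
  m(A_2) = 47/4 - 37/4 = 5/2.
  m(A_3) = 65/4 - 53/4 = 3.
  m(A_4) = 75/4 - 69/4 = 3/2.
  m(A_5) = 85/4 - 79/4 = 3/2.
Contributions c_i * m(A_i):
  (3) * (1/2) = 3/2.
  (1/3) * (5/2) = 5/6.
  (-3/2) * (3) = -9/2.
  (2) * (3/2) = 3.
  (1) * (3/2) = 3/2.
Total: 3/2 + 5/6 - 9/2 + 3 + 3/2 = 7/3.

7/3


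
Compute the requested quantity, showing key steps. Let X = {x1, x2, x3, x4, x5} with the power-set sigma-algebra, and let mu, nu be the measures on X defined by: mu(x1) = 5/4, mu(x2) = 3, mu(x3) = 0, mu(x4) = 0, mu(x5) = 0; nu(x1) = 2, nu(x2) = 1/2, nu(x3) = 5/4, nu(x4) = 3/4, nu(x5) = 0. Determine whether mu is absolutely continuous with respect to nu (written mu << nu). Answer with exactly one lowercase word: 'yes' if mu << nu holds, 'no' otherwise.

mu << nu means: every nu-null measurable set is also mu-null; equivalently, for every atom x, if nu({x}) = 0 then mu({x}) = 0.
Checking each atom:
  x1: nu = 2 > 0 -> no constraint.
  x2: nu = 1/2 > 0 -> no constraint.
  x3: nu = 5/4 > 0 -> no constraint.
  x4: nu = 3/4 > 0 -> no constraint.
  x5: nu = 0, mu = 0 -> consistent with mu << nu.
No atom violates the condition. Therefore mu << nu.

yes


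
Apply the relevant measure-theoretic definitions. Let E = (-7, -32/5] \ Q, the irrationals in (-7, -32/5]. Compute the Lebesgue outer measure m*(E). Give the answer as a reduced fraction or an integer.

The interval I = (-7, -32/5] has m(I) = -32/5 - (-7) = 3/5 (endpoints are measure-zero, so open/closed/half-open agree). Write I = (I cap Q) u (I \ Q). The rationals in I are countable, so m*(I cap Q) = 0 (cover each rational by intervals whose total length is arbitrarily small). By countable subadditivity m*(I) <= m*(I cap Q) + m*(I \ Q), hence m*(I \ Q) >= m(I) = 3/5. The reverse inequality m*(I \ Q) <= m*(I) = 3/5 is trivial since (I \ Q) is a subset of I. Therefore m*(I \ Q) = 3/5.

3/5


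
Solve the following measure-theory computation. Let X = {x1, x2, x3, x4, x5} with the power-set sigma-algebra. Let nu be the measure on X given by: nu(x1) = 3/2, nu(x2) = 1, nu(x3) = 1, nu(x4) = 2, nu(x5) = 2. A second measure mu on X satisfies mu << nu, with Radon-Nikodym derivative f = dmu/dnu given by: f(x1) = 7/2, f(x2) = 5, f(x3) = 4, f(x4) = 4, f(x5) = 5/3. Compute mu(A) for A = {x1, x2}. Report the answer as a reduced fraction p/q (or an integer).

By the defining property of the Radon-Nikodym derivative, for every measurable set A,
  mu(A) = integral_A f dnu.
Since nu is a discrete measure concentrated on the atoms of X, the integral over A reduces to the sum
  mu(A) = sum_{x in A} f(x) * nu({x}).
Computing each term:
  x1: f(x1) * nu(x1) = 7/2 * 3/2 = 21/4.
  x2: f(x2) * nu(x2) = 5 * 1 = 5.
Summing: mu(A) = 21/4 + 5 = 41/4.

41/4


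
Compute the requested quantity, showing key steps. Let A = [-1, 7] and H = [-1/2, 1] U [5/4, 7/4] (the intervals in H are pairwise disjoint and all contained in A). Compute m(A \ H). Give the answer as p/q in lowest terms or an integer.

The ambient interval has length m(A) = 7 - (-1) = 8.
Since the holes are disjoint and sit inside A, by finite additivity
  m(H) = sum_i (b_i - a_i), and m(A \ H) = m(A) - m(H).
Computing the hole measures:
  m(H_1) = 1 - (-1/2) = 3/2.
  m(H_2) = 7/4 - 5/4 = 1/2.
Summed: m(H) = 3/2 + 1/2 = 2.
So m(A \ H) = 8 - 2 = 6.

6


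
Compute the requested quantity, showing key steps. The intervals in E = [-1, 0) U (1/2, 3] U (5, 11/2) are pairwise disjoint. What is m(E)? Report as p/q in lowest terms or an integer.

For pairwise disjoint intervals, m(union_i I_i) = sum_i m(I_i),
and m is invariant under swapping open/closed endpoints (single points have measure 0).
So m(E) = sum_i (b_i - a_i).
  I_1 has length 0 - (-1) = 1.
  I_2 has length 3 - 1/2 = 5/2.
  I_3 has length 11/2 - 5 = 1/2.
Summing:
  m(E) = 1 + 5/2 + 1/2 = 4.

4


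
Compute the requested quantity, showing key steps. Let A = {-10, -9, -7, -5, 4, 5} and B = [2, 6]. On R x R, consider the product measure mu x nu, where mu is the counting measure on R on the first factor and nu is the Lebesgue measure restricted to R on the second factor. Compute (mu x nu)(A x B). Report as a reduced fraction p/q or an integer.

For a measurable rectangle A x B, the product measure satisfies
  (mu x nu)(A x B) = mu(A) * nu(B).
  mu(A) = 6.
  nu(B) = 4.
  (mu x nu)(A x B) = 6 * 4 = 24.

24


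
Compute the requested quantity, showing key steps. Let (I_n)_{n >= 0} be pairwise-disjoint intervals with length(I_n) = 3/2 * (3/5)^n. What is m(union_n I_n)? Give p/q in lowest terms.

By countable additivity of the Lebesgue measure on pairwise disjoint measurable sets,
  m(union_{n >= 0} I_n) = sum_{n >= 0} m(I_n) = sum_{n >= 0} a * r^n,
  with a = 3/2 and r = 3/5.
Since 0 < r = 3/5 < 1, the geometric series converges:
  sum_{n >= 0} a * r^n = a / (1 - r).
  = 3/2 / (1 - 3/5)
  = 3/2 / (2/5)
  = 15/4.

15/4


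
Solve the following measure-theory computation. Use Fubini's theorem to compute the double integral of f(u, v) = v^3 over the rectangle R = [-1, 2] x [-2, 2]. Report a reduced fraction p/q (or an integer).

f(u, v) is a tensor product of a function of u and a function of v, and both factors are bounded continuous (hence Lebesgue integrable) on the rectangle, so Fubini's theorem applies:
  integral_R f d(m x m) = (integral_a1^b1 1 du) * (integral_a2^b2 v^3 dv).
Inner integral in u: integral_{-1}^{2} 1 du = (2^1 - (-1)^1)/1
  = 3.
Inner integral in v: integral_{-2}^{2} v^3 dv = (2^4 - (-2)^4)/4
  = 0.
Product: (3) * (0) = 0.

0


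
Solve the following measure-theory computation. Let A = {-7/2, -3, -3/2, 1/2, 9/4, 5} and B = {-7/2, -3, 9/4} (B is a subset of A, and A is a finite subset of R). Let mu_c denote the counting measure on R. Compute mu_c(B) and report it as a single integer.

Counting measure assigns mu_c(E) = |E| (number of elements) when E is finite.
B has 3 element(s), so mu_c(B) = 3.

3


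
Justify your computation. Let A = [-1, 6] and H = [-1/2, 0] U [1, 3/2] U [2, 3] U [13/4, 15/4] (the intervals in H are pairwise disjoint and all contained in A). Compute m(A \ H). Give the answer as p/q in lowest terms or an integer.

The ambient interval has length m(A) = 6 - (-1) = 7.
Since the holes are disjoint and sit inside A, by finite additivity
  m(H) = sum_i (b_i - a_i), and m(A \ H) = m(A) - m(H).
Computing the hole measures:
  m(H_1) = 0 - (-1/2) = 1/2.
  m(H_2) = 3/2 - 1 = 1/2.
  m(H_3) = 3 - 2 = 1.
  m(H_4) = 15/4 - 13/4 = 1/2.
Summed: m(H) = 1/2 + 1/2 + 1 + 1/2 = 5/2.
So m(A \ H) = 7 - 5/2 = 9/2.

9/2


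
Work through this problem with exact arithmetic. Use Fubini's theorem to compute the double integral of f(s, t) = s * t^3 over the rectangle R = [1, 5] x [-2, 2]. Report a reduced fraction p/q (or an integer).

f(s, t) is a tensor product of a function of s and a function of t, and both factors are bounded continuous (hence Lebesgue integrable) on the rectangle, so Fubini's theorem applies:
  integral_R f d(m x m) = (integral_a1^b1 s ds) * (integral_a2^b2 t^3 dt).
Inner integral in s: integral_{1}^{5} s ds = (5^2 - 1^2)/2
  = 12.
Inner integral in t: integral_{-2}^{2} t^3 dt = (2^4 - (-2)^4)/4
  = 0.
Product: (12) * (0) = 0.

0


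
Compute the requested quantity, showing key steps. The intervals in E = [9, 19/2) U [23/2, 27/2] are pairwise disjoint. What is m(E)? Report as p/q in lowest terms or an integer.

For pairwise disjoint intervals, m(union_i I_i) = sum_i m(I_i),
and m is invariant under swapping open/closed endpoints (single points have measure 0).
So m(E) = sum_i (b_i - a_i).
  I_1 has length 19/2 - 9 = 1/2.
  I_2 has length 27/2 - 23/2 = 2.
Summing:
  m(E) = 1/2 + 2 = 5/2.

5/2


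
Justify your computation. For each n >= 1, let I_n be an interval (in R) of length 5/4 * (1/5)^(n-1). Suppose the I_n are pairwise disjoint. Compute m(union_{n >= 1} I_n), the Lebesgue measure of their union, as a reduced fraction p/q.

By countable additivity of the Lebesgue measure on pairwise disjoint measurable sets,
  m(union_{n >= 1} I_n) = sum_{n >= 1} m(I_n) = sum_{n >= 1} a * r^(n-1),
  with a = 5/4 and r = 1/5.
Since 0 < r = 1/5 < 1, the geometric series converges:
  sum_{n >= 1} a * r^(n-1) = a / (1 - r).
  = 5/4 / (1 - 1/5)
  = 5/4 / (4/5)
  = 25/16.

25/16


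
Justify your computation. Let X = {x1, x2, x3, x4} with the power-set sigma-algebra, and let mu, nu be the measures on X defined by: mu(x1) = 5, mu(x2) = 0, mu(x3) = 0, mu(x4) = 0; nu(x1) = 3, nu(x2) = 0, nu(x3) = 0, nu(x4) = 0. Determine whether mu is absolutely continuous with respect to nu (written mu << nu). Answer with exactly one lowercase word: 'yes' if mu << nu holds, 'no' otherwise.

mu << nu means: every nu-null measurable set is also mu-null; equivalently, for every atom x, if nu({x}) = 0 then mu({x}) = 0.
Checking each atom:
  x1: nu = 3 > 0 -> no constraint.
  x2: nu = 0, mu = 0 -> consistent with mu << nu.
  x3: nu = 0, mu = 0 -> consistent with mu << nu.
  x4: nu = 0, mu = 0 -> consistent with mu << nu.
No atom violates the condition. Therefore mu << nu.

yes


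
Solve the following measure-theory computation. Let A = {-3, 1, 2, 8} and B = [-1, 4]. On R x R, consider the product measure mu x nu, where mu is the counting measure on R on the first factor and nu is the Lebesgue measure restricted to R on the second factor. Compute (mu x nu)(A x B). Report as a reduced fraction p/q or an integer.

For a measurable rectangle A x B, the product measure satisfies
  (mu x nu)(A x B) = mu(A) * nu(B).
  mu(A) = 4.
  nu(B) = 5.
  (mu x nu)(A x B) = 4 * 5 = 20.

20


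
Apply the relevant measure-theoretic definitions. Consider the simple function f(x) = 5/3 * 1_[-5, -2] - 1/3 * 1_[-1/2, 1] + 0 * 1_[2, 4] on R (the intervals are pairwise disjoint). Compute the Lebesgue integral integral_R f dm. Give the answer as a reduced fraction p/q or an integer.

For a simple function f = sum_i c_i * 1_{A_i} with disjoint A_i,
  integral f dm = sum_i c_i * m(A_i).
Lengths of the A_i:
  m(A_1) = -2 - (-5) = 3.
  m(A_2) = 1 - (-1/2) = 3/2.
  m(A_3) = 4 - 2 = 2.
Contributions c_i * m(A_i):
  (5/3) * (3) = 5.
  (-1/3) * (3/2) = -1/2.
  (0) * (2) = 0.
Total: 5 - 1/2 + 0 = 9/2.

9/2


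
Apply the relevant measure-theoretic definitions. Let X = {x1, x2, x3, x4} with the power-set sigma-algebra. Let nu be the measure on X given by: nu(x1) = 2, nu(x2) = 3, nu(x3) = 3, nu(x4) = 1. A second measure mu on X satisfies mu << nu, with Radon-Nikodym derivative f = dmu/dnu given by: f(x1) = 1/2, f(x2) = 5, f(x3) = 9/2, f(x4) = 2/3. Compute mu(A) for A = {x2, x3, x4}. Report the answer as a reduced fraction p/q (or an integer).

By the defining property of the Radon-Nikodym derivative, for every measurable set A,
  mu(A) = integral_A f dnu.
Since nu is a discrete measure concentrated on the atoms of X, the integral over A reduces to the sum
  mu(A) = sum_{x in A} f(x) * nu({x}).
Computing each term:
  x2: f(x2) * nu(x2) = 5 * 3 = 15.
  x3: f(x3) * nu(x3) = 9/2 * 3 = 27/2.
  x4: f(x4) * nu(x4) = 2/3 * 1 = 2/3.
Summing: mu(A) = 15 + 27/2 + 2/3 = 175/6.

175/6
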